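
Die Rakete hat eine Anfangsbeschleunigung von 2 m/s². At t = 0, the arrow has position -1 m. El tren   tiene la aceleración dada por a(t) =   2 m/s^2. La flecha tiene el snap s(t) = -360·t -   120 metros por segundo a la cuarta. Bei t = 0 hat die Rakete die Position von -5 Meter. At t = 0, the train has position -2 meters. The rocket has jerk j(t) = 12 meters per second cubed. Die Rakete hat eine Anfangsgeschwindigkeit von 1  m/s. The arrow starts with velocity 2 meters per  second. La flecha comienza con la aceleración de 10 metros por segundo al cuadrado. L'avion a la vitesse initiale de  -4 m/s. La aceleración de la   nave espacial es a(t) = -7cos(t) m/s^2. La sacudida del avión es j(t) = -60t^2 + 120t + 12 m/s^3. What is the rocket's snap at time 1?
To solve this, we need to take 1 derivative of our jerk equation j(t) = 12. Differentiating jerk, we get snap: s(t) = 0. From the given snap equation s(t) = 0, we substitute t = 1 to get s = 0.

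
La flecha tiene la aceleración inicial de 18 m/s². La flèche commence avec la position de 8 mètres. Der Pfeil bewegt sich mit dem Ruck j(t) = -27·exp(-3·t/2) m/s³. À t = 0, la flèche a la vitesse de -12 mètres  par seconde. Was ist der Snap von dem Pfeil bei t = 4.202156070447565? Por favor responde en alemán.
Wir müssen unsere Gleichung für den Ruck j(t) = -27·exp(-3·t/2) 1-mal ableiten. Die Ableitung von dem Ruck ergibt den Snap: s(t) = 81·exp(-3·t/2)/2. Mit s(t) = 81·exp(-3·t/2)/2 und Einsetzen von t = 4.202156070447565, finden wir s = 0.0741302104371813.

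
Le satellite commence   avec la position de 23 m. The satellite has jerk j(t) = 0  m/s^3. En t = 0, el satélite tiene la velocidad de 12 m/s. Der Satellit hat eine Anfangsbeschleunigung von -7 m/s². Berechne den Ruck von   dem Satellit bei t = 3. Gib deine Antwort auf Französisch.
De l'équation du jerk j(t) = 0, nous substituons t = 3 pour obtenir j = 0.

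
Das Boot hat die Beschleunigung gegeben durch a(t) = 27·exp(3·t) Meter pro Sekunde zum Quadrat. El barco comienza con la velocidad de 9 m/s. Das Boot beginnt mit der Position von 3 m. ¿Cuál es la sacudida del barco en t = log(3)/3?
Partiendo de la aceleración a(t) = 27·exp(3·t), tomamos 1 derivada. Derivando la aceleración, obtenemos la sacudida: j(t) = 81·exp(3·t). Tenemos la sacudida j(t) = 81·exp(3·t). Sustituyendo t = log(3)/3: j(log(3)/3) = 243.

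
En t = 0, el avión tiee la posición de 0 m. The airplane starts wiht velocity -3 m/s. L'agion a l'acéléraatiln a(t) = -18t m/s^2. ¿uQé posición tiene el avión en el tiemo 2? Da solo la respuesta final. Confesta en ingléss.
The answer is -30.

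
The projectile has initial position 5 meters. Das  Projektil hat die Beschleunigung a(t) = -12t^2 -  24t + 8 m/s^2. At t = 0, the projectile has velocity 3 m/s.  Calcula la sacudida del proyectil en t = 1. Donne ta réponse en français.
Nous devons dériver notre équation de l'accélération a(t) = -12·t^2 - 24·t + 8 1 fois. La dérivée de l'accélération donne le jerk: j(t) = -24·t - 24. En utilisant j(t) = -24·t - 24 et en substituant t = 1, nous trouvons j = -48.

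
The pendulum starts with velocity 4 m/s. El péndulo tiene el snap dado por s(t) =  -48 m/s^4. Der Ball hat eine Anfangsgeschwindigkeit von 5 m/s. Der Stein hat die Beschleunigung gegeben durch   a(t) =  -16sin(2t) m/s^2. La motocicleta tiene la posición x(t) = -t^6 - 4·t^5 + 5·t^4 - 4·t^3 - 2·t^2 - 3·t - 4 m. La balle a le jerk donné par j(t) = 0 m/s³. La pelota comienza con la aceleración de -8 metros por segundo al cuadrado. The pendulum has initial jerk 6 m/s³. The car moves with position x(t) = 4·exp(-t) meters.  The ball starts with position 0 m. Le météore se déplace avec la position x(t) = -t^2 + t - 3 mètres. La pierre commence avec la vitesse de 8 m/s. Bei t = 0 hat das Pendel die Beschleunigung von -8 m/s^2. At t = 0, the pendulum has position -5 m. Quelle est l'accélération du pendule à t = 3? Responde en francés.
Nous devons intégrer notre équation du snap s(t) = -48 2 fois. La primitive du snap est le jerk. En utilisant j(0) = 6, nous obtenons j(t) = 6 - 48·t. En prenant ∫j(t)dt et en appliquant a(0) = -8, nous trouvons a(t) = -24·t^2 + 6·t - 8. En utilisant a(t) = -24·t^2 + 6·t - 8 et en substituant t = 3, nous trouvons a = -206.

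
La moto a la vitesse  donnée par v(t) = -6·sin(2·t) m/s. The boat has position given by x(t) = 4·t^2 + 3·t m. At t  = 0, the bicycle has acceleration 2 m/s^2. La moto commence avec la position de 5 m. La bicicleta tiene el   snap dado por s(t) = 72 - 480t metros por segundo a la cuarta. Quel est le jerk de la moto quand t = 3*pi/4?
En partant de la vitesse v(t) = -6·sin(2·t), nous prenons 2 dérivées. En prenant d/dt de v(t), nous trouvons a(t) = -12·cos(2·t). La dérivée de l'accélération donne le jerk: j(t) = 24·sin(2·t). Nous avons le jerk j(t) = 24·sin(2·t). En substituant t = 3*pi/4: j(3*pi/4) = -24.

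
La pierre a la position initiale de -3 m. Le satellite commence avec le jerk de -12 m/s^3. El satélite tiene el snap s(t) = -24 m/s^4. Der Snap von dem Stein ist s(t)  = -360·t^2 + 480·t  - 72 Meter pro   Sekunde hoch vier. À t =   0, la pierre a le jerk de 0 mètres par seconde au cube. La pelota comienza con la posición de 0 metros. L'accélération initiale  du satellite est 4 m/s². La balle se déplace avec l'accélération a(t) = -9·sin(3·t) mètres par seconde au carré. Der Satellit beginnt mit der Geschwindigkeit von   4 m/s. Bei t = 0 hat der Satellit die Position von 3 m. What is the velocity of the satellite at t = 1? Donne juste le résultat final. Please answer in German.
v(1) = -2.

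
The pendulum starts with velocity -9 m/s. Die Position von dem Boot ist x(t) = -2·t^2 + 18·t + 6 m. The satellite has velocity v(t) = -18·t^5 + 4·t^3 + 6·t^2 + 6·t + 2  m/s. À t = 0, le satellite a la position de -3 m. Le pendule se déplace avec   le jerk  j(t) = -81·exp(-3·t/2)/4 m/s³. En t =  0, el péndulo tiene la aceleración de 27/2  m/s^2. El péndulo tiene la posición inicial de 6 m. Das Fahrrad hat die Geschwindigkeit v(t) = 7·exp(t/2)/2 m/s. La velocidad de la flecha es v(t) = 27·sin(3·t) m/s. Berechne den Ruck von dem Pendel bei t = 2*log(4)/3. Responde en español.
Usando j(t) = -81·exp(-3·t/2)/4 y sustituyendo t = 2*log(4)/3, encontramos j = -81/16.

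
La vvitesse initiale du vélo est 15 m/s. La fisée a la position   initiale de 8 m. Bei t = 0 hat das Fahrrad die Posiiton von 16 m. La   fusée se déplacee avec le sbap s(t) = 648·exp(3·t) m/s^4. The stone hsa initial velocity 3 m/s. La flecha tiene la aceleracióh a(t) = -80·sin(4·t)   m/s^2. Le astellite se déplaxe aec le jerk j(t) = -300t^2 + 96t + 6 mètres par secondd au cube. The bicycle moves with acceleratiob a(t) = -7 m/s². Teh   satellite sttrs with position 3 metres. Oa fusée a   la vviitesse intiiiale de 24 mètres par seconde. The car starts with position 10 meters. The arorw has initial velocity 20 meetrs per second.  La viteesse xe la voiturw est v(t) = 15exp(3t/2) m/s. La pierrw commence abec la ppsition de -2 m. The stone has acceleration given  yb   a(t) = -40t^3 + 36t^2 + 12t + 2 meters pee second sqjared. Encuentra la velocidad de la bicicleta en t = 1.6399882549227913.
Necesitamos integrar nuestra ecuación de la aceleración a(t) = -7 1 vez. La integral de la aceleración es la velocidad. Usando v(0) = 15, obtenemos v(t) = 15 - 7·t. Tenemos la velocidad v(t) = 15 - 7·t. Sustituyendo t = 1.6399882549227913: v(1.6399882549227913) = 3.52008221554046.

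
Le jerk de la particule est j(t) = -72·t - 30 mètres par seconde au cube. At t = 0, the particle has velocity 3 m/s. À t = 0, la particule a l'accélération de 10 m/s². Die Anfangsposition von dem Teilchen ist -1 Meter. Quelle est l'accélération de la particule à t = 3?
Nous devons intégrer notre équation du jerk j(t) = -72·t - 30 1 fois. La primitive du jerk, avec a(0) = 10, donne l'accélération: a(t) = -36·t^2 - 30·t + 10. Nous avons l'accélération a(t) = -36·t^2 - 30·t + 10. En substituant t = 3: a(3) = -404.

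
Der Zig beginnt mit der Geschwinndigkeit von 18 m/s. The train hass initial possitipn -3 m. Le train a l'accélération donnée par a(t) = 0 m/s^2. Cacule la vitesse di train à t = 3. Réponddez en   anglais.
We must find the integral of our acceleration equation a(t) = 0 1 time. Finding the antiderivative of a(t) and using v(0) = 18: v(t) = 18. Using v(t) = 18 and substituting t = 3, we find v = 18.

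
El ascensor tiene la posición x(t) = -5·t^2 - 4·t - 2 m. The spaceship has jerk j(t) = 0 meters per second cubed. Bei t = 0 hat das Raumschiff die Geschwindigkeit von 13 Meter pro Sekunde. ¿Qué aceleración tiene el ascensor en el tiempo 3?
Para resolver esto, necesitamos tomar 2 derivadas de nuestra ecuación de la posición x(t) = -5·t^2 - 4·t - 2. La derivada de la posición da la velocidad: v(t) = -10·t - 4. Derivando la velocidad, obtenemos la aceleración: a(t) = -10. Tenemos la aceleración a(t) = -10. Sustituyendo t = 3: a(3) = -10.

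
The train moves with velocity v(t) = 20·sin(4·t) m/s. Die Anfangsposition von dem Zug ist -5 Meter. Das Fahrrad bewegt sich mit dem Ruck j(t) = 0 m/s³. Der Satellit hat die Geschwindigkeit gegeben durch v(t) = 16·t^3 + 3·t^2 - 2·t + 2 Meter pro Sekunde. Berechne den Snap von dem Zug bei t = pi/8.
Um dies zu lösen, müssen wir 3 Ableitungen unserer Gleichung für die Geschwindigkeit v(t) = 20·sin(4·t) nehmen. Durch Ableiten von der Geschwindigkeit erhalten wir die Beschleunigung: a(t) = 80·cos(4·t). Mit d/dt von a(t) finden wir j(t) = -320·sin(4·t). Durch Ableiten von dem Ruck erhalten wir den Snap: s(t) = -1280·cos(4·t). Aus der Gleichung für den Snap s(t) = -1280·cos(4·t), setzen wir t = pi/8 ein und erhalten s = 0.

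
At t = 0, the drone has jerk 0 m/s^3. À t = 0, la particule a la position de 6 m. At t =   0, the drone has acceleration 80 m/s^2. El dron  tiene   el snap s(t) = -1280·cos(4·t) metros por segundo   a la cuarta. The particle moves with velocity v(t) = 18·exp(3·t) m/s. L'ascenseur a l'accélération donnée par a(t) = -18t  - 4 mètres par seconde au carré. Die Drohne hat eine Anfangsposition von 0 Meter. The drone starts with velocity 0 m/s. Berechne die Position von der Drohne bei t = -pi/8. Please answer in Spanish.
Partiendo del snap s(t) = -1280·cos(4·t), tomamos 4 antiderivadas. La antiderivada del snap, con j(0) = 0, da la sacudida: j(t) = -320·sin(4·t). Integrando la sacudida y usando la condición inicial a(0) = 80, obtenemos a(t) = 80·cos(4·t). La antiderivada de la aceleración es la velocidad. Usando v(0) = 0, obtenemos v(t) = 20·sin(4·t). La integral de la velocidad, con x(0) = 0, da la posición: x(t) = 5 - 5·cos(4·t). Tenemos la posición x(t) = 5 - 5·cos(4·t). Sustituyendo t = -pi/8: x(-pi/8) = 5.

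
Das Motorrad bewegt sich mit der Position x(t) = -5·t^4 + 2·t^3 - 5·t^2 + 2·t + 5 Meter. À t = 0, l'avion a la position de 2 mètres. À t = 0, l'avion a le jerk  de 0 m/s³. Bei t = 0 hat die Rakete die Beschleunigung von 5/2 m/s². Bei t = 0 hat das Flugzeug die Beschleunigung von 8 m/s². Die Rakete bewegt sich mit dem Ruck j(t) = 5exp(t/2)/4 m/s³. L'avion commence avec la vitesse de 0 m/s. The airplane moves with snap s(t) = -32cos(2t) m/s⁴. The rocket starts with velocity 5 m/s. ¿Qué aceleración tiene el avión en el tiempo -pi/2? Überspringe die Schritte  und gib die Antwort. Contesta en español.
a(-pi/2) = -8.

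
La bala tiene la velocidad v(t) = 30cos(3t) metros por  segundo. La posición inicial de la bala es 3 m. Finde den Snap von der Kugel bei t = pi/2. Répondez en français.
Nous devons dériver notre équation de la vitesse v(t) = 30·cos(3·t) 3 fois. La dérivée de la vitesse donne l'accélération: a(t) = -90·sin(3·t). La dérivée de l'accélération donne le jerk: j(t) = -270·cos(3·t). En dérivant le jerk, nous obtenons le snap: s(t) = 810·sin(3·t). En utilisant s(t) = 810·sin(3·t) et en substituant t = pi/2, nous trouvons s = -810.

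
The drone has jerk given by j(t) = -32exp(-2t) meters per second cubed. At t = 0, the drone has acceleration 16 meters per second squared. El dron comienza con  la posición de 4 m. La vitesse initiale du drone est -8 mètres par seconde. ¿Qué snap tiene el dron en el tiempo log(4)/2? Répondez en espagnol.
Debemos derivar nuestra ecuación de la sacudida j(t) = -32·exp(-2·t) 1 vez. La derivada de la sacudida da el snap: s(t) = 64·exp(-2·t). Tenemos el snap s(t) = 64·exp(-2·t). Sustituyendo t = log(4)/2: s(log(4)/2) = 16.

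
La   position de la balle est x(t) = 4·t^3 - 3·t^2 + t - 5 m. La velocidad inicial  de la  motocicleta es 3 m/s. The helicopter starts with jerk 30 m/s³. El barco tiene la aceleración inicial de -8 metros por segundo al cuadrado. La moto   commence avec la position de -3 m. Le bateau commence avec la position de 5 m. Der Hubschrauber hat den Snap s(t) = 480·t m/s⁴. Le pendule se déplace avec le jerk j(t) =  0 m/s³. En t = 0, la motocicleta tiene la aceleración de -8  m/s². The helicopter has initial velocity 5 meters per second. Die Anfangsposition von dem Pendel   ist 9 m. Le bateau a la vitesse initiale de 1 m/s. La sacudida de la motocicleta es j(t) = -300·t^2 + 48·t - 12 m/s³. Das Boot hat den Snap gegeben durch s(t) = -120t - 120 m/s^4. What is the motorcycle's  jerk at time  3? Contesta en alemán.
Aus der Gleichung für den Ruck j(t) = -300·t^2 + 48·t - 12, setzen wir t = 3 ein und erhalten j = -2568.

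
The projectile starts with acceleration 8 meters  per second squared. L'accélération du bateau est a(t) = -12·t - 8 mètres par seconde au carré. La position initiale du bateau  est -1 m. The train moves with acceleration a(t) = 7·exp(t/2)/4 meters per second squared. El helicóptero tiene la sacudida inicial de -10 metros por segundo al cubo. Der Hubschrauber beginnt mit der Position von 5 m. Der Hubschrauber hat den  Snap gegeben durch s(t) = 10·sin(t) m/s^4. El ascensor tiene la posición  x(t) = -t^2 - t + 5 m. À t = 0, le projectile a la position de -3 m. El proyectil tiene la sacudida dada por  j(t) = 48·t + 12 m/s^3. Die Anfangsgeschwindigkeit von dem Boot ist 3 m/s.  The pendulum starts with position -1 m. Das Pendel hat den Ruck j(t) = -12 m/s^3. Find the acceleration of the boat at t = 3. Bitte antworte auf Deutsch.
Aus der Gleichung für die Beschleunigung a(t) = -12·t - 8, setzen wir t = 3 ein und erhalten a = -44.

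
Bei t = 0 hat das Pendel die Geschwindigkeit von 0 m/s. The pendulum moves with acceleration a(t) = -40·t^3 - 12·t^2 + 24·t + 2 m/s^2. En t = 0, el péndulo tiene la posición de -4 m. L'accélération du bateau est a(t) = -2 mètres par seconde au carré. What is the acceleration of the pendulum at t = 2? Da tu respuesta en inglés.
We have acceleration a(t) = -40·t^3 - 12·t^2 + 24·t + 2. Substituting t = 2: a(2) = -318.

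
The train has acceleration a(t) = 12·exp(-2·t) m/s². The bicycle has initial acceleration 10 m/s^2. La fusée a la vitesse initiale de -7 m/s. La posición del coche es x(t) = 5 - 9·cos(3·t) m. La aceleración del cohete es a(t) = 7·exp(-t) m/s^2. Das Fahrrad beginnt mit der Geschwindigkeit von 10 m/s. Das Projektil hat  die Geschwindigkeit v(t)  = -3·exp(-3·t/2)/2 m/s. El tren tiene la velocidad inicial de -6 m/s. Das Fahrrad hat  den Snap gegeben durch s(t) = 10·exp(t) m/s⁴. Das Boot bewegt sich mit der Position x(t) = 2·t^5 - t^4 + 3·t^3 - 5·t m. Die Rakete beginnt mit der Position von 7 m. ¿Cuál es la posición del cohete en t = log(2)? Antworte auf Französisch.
Nous devons intégrer notre équation de l'accélération a(t) = 7·exp(-t) 2 fois. La primitive de l'accélération est la vitesse. En utilisant v(0) = -7, nous obtenons v(t) = -7·exp(-t). En intégrant la vitesse et en utilisant la condition initiale x(0) = 7, nous obtenons x(t) = 7·exp(-t). En utilisant x(t) = 7·exp(-t) et en substituant t = log(2), nous trouvons x = 7/2.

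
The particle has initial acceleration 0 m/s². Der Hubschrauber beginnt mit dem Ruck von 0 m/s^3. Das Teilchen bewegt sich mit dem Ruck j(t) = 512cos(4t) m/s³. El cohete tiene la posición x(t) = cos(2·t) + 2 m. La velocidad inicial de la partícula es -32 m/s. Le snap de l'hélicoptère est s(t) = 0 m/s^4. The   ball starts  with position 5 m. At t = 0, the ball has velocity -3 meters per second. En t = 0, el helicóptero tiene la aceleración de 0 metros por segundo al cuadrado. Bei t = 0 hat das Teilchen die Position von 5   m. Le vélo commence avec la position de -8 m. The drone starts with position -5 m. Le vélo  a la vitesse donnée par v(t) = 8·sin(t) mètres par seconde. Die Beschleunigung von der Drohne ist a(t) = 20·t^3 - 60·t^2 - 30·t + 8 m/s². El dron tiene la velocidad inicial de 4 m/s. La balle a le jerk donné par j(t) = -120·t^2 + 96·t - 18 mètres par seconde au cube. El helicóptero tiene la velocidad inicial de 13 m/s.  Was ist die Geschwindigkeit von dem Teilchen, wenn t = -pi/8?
Wir müssen unsere Gleichung für den Ruck j(t) = 512·cos(4·t) 2-mal integrieren. Mit ∫j(t)dt und Anwendung von a(0) = 0, finden wir a(t) = 128·sin(4·t). Mit ∫a(t)dt und Anwendung von v(0) = -32, finden wir v(t) = -32·cos(4·t). Aus der Gleichung für die Geschwindigkeit v(t) = -32·cos(4·t), setzen wir t = -pi/8 ein und erhalten v = 0.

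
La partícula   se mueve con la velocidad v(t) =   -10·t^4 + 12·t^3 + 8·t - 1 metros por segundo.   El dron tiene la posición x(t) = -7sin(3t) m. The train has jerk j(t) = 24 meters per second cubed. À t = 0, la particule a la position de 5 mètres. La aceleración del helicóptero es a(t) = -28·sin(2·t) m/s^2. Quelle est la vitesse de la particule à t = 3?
De l'équation de la vitesse v(t) = -10·t^4 + 12·t^3 + 8·t - 1, nous substituons t = 3 pour obtenir v = -463.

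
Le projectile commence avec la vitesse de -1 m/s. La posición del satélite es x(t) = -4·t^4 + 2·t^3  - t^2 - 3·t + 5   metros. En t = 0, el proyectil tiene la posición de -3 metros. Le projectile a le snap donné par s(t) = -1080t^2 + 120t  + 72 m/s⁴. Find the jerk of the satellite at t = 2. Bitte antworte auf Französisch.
En partant de la position x(t) = -4·t^4 + 2·t^3 - t^2 - 3·t + 5, nous prenons 3 dérivées. En prenant d/dt de x(t), nous trouvons v(t) = -16·t^3 + 6·t^2 - 2·t - 3. La dérivée de la vitesse donne l'accélération: a(t) = -48·t^2 + 12·t - 2. En prenant d/dt de a(t), nous trouvons j(t) = 12 - 96·t. En utilisant j(t) = 12 - 96·t et en substituant t = 2, nous trouvons j = -180.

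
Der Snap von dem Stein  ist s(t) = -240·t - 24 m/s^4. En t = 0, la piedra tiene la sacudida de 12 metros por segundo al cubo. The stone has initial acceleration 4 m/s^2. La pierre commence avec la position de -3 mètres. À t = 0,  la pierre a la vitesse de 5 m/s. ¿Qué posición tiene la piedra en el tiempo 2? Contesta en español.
Partiendo del snap s(t) = -240·t - 24, tomamos 4 integrales. Integrando el snap y usando la condición inicial j(0) = 12, obtenemos j(t) = -120·t^2 - 24·t + 12. La antiderivada de la sacudida, con a(0) = 4, da la aceleración: a(t) = -40·t^3 - 12·t^2 + 12·t + 4. La antiderivada de la aceleración, con v(0) = 5, da la velocidad: v(t) = -10·t^4 - 4·t^3 + 6·t^2 + 4·t + 5. La antiderivada de la velocidad es la posición. Usando x(0) = -3, obtenemos x(t) = -2·t^5 - t^4 + 2·t^3 + 2·t^2 + 5·t - 3. Tenemos la posición x(t) = -2·t^5 - t^4 + 2·t^3 + 2·t^2 + 5·t - 3. Sustituyendo t = 2: x(2) = -49.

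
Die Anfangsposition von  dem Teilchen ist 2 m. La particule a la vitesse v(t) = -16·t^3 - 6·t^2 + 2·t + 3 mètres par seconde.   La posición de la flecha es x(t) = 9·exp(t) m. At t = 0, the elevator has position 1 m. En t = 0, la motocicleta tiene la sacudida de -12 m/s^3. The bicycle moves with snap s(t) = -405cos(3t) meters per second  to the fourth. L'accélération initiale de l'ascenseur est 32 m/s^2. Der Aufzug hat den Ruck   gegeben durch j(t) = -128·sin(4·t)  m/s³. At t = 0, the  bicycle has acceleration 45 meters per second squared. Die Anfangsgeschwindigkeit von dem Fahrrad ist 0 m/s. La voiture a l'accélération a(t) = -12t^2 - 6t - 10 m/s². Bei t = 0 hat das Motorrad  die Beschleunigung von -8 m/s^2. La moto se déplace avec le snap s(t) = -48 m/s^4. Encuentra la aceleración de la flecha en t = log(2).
Partiendo de la posición x(t) = 9·exp(t), tomamos 2 derivadas. Derivando la posición, obtenemos la velocidad: v(t) = 9·exp(t). Derivando la velocidad, obtenemos la aceleración: a(t) = 9·exp(t). De la ecuación de la aceleración a(t) = 9·exp(t), sustituimos t = log(2) para obtener a = 18.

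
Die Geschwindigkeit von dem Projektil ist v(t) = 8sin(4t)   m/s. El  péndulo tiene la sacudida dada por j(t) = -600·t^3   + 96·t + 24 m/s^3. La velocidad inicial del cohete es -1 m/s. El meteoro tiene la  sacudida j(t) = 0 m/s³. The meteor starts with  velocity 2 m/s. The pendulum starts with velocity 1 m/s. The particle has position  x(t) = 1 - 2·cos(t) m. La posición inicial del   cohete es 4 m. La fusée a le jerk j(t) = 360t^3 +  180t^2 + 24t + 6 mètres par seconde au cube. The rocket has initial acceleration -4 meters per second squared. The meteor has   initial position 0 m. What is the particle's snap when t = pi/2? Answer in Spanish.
Para resolver esto, necesitamos tomar 4 derivadas de nuestra ecuación de la posición x(t) = 1 - 2·cos(t). La derivada de la posición da la velocidad: v(t) = 2·sin(t). La derivada de la velocidad da la aceleración: a(t) = 2·cos(t). Derivando la aceleración, obtenemos la sacudida: j(t) = -2·sin(t). Derivando la sacudida, obtenemos el snap: s(t) = -2·cos(t). Tenemos el snap s(t) = -2·cos(t). Sustituyendo t = pi/2: s(pi/2) = 0.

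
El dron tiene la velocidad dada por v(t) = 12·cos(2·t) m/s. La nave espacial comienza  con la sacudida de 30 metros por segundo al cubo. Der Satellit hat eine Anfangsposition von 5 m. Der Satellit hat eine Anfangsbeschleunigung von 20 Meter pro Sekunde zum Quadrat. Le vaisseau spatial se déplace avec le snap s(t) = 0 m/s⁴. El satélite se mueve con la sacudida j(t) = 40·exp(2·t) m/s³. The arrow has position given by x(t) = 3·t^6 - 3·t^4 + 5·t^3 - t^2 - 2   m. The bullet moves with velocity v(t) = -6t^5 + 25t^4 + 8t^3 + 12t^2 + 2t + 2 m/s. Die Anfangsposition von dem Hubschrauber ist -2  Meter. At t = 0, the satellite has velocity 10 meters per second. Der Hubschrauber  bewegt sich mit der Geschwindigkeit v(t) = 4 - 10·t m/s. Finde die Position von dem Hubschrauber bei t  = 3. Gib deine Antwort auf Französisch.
En partant de la vitesse v(t) = 4 - 10·t, nous prenons 1 intégrale. En intégrant la vitesse et en utilisant la condition initiale x(0) = -2, nous obtenons x(t) = -5·t^2 + 4·t - 2. Nous avons la position x(t) = -5·t^2 + 4·t - 2. En substituant t = 3: x(3) = -35.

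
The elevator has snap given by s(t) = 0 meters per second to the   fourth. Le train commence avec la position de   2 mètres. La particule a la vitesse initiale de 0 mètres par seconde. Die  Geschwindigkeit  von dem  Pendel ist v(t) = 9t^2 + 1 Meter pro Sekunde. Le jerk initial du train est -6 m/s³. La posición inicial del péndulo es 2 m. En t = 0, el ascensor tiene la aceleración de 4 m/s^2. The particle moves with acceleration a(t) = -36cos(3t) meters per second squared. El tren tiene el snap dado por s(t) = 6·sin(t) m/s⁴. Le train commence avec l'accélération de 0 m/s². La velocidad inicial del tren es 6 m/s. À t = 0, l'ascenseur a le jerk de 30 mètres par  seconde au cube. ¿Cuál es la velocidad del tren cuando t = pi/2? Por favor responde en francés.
Pour résoudre ceci, nous devons prendre 3 intégrales de notre équation du snap s(t) = 6·sin(t). En prenant ∫s(t)dt et en appliquant j(0) = -6, nous trouvons j(t) = -6·cos(t). En prenant ∫j(t)dt et en appliquant a(0) = 0, nous trouvons a(t) = -6·sin(t). En intégrant l'accélération et en utilisant la condition initiale v(0) = 6, nous obtenons v(t) = 6·cos(t). Nous avons la vitesse v(t) = 6·cos(t). En substituant t = pi/2: v(pi/2) = 0.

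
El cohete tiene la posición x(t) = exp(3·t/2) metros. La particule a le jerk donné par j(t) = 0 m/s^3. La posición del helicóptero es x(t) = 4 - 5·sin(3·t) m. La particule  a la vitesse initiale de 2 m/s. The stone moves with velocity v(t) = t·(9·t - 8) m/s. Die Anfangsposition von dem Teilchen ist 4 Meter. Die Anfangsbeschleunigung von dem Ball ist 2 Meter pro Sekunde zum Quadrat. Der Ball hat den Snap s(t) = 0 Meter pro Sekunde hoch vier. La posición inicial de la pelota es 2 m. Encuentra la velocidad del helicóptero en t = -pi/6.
Para resolver esto, necesitamos tomar 1 derivada de nuestra ecuación de la posición x(t) = 4 - 5·sin(3·t). Tomando d/dt de x(t), encontramos v(t) = -15·cos(3·t). Tenemos la velocidad v(t) = -15·cos(3·t). Sustituyendo t = -pi/6: v(-pi/6) = 0.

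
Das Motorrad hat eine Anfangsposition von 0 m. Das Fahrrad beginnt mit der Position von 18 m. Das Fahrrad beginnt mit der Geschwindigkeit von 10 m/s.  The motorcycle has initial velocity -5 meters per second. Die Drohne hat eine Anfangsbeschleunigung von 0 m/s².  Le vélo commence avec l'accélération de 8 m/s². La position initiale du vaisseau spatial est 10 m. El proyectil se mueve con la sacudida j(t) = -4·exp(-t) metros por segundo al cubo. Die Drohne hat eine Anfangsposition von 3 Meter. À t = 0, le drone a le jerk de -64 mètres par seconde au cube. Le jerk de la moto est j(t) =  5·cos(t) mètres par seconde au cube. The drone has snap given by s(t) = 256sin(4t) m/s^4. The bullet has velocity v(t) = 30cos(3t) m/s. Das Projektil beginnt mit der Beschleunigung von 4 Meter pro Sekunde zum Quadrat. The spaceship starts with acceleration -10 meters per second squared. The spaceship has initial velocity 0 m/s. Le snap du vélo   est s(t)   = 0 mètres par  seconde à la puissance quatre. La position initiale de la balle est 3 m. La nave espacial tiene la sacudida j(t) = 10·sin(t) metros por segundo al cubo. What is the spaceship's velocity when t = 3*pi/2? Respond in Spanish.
Para resolver esto, necesitamos tomar 2 antiderivadas de nuestra ecuación de la sacudida j(t) = 10·sin(t). La integral de la sacudida, con a(0) = -10, da la aceleración: a(t) = -10·cos(t). La integral de la aceleración es la velocidad. Usando v(0) = 0, obtenemos v(t) = -10·sin(t). Usando v(t) = -10·sin(t) y sustituyendo t = 3*pi/2, encontramos v = 10.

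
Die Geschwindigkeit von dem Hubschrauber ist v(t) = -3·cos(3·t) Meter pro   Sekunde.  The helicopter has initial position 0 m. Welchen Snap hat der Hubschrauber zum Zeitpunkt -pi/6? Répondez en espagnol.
Debemos derivar nuestra ecuación de la velocidad v(t) = -3·cos(3·t) 3 veces. Derivando la velocidad, obtenemos la aceleración: a(t) = 9·sin(3·t). Tomando d/dt de a(t), encontramos j(t) = 27·cos(3·t). Tomando d/dt de j(t), encontramos s(t) = -81·sin(3·t). Usando s(t) = -81·sin(3·t) y sustituyendo t = -pi/6, encontramos s = 81.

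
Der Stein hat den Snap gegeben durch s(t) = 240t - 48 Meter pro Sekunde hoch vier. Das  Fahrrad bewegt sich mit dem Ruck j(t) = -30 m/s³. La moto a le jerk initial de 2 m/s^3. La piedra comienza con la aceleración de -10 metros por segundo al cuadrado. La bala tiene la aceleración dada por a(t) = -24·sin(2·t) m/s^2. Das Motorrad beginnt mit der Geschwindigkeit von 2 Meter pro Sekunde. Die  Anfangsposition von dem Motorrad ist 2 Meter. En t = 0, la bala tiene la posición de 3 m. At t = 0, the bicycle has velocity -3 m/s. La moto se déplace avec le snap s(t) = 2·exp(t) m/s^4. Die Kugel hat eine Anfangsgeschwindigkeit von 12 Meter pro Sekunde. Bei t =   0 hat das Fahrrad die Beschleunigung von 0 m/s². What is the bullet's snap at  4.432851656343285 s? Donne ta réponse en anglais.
To solve this, we need to take 2 derivatives of our acceleration equation a(t) = -24·sin(2·t). Differentiating acceleration, we get jerk: j(t) = -48·cos(2·t). The derivative of jerk gives snap: s(t) = 96·sin(2·t). Using s(t) = 96·sin(2·t) and substituting t = 4.432851656343285, we find s = 50.9185883011604.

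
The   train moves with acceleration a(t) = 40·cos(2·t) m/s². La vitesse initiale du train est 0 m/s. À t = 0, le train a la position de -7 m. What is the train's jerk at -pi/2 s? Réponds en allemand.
Wir müssen unsere Gleichung für die Beschleunigung a(t) = 40·cos(2·t) 1-mal ableiten. Mit d/dt von a(t) finden wir j(t) = -80·sin(2·t). Aus der Gleichung für den Ruck j(t) = -80·sin(2·t), setzen wir t = -pi/2 ein und erhalten j = 0.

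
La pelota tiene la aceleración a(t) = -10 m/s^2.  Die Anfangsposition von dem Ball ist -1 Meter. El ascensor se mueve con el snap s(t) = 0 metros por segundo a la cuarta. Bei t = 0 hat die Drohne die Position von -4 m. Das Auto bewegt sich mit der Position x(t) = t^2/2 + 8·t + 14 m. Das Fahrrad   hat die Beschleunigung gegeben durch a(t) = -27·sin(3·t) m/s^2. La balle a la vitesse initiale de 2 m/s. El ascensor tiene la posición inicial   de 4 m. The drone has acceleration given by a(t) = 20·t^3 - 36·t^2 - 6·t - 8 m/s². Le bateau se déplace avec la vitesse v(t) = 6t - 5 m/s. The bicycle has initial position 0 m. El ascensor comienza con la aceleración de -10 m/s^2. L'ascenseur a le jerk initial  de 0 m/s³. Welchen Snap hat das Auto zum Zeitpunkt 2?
Wir müssen unsere Gleichung für die Position x(t) = t^2/2 + 8·t + 14 4-mal ableiten. Durch Ableiten von der Position erhalten wir die Geschwindigkeit: v(t) = t + 8. Durch Ableiten von der Geschwindigkeit erhalten wir die Beschleunigung: a(t) = 1. Die Ableitung von der Beschleunigung ergibt den Ruck: j(t) = 0. Durch Ableiten von dem Ruck erhalten wir den Snap: s(t) = 0. Aus der Gleichung für den Snap s(t) = 0, setzen wir t = 2 ein und erhalten s = 0.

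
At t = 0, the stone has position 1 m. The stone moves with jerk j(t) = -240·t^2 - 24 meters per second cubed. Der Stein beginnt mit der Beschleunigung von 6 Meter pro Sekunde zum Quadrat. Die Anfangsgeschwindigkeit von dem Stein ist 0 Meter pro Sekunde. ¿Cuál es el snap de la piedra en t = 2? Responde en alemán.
Ausgehend von dem Ruck j(t) = -240·t^2 - 24, nehmen wir 1 Ableitung. Durch Ableiten von dem Ruck erhalten wir den Snap: s(t) = -480·t. Aus der Gleichung für den Snap s(t) = -480·t, setzen wir t = 2 ein und erhalten s = -960.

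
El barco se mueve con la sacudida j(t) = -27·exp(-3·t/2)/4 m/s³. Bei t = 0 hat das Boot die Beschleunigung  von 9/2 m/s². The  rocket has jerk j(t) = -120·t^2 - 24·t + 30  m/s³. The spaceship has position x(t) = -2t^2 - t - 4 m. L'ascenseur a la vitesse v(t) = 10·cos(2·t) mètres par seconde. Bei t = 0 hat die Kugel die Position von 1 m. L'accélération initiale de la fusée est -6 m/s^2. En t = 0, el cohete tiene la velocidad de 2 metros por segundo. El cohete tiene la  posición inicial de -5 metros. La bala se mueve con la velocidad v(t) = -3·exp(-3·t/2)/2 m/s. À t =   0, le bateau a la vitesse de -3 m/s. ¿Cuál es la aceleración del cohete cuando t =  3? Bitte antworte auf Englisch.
We must find the integral of our jerk equation j(t) = -120·t^2 - 24·t + 30 1 time. Taking ∫j(t)dt and applying a(0) = -6, we find a(t) = -40·t^3 - 12·t^2 + 30·t - 6. From the given acceleration equation a(t) = -40·t^3 - 12·t^2 + 30·t - 6, we substitute t = 3 to get a = -1104.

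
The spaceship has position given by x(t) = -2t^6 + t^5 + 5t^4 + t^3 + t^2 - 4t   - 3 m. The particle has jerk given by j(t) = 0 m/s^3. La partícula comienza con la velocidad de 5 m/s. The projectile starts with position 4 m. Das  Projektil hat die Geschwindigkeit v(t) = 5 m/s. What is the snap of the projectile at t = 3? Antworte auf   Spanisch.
Partiendo de la velocidad v(t) = 5, tomamos 3 derivadas. Derivando la velocidad, obtenemos la aceleración: a(t) = 0. Derivando la aceleración, obtenemos la sacudida: j(t) = 0. Tomando d/dt de j(t), encontramos s(t) = 0. De la ecuación del snap s(t) = 0, sustituimos t = 3 para obtener s = 0.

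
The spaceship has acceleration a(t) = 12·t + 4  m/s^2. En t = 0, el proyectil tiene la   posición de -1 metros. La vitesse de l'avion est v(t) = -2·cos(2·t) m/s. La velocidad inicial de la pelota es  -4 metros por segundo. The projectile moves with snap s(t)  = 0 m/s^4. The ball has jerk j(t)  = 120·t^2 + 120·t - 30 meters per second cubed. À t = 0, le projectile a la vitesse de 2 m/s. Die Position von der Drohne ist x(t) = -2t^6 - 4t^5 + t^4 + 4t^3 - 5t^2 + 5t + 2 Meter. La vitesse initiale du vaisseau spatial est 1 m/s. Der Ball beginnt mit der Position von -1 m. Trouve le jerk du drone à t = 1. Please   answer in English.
We must differentiate our position equation x(t) = -2·t^6 - 4·t^5 + t^4 + 4·t^3 - 5·t^2 + 5·t + 2 3 times. Taking d/dt of x(t), we find v(t) = -12·t^5 - 20·t^4 + 4·t^3 + 12·t^2 - 10·t + 5. Taking d/dt of v(t), we find a(t) = -60·t^4 - 80·t^3 + 12·t^2 + 24·t - 10. Taking d/dt of a(t), we find j(t) = -240·t^3 - 240·t^2 + 24·t + 24. We have jerk j(t) = -240·t^3 - 240·t^2 + 24·t + 24. Substituting t = 1: j(1) = -432.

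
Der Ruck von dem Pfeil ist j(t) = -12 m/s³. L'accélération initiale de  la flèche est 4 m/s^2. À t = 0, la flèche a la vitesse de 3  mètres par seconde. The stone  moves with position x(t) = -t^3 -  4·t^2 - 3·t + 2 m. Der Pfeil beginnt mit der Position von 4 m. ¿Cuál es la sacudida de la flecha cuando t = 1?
De la ecuación de la sacudida j(t) = -12, sustituimos t = 1 para obtener j = -12.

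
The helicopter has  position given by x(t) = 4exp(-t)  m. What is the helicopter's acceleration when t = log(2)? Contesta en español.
Para resolver esto, necesitamos tomar 2 derivadas de nuestra ecuación de la posición x(t) = 4·exp(-t). La derivada de la posición da la velocidad: v(t) = -4·exp(-t). Tomando d/dt de v(t), encontramos a(t) = 4·exp(-t). Usando a(t) = 4·exp(-t) y sustituyendo t = log(2), encontramos a = 2.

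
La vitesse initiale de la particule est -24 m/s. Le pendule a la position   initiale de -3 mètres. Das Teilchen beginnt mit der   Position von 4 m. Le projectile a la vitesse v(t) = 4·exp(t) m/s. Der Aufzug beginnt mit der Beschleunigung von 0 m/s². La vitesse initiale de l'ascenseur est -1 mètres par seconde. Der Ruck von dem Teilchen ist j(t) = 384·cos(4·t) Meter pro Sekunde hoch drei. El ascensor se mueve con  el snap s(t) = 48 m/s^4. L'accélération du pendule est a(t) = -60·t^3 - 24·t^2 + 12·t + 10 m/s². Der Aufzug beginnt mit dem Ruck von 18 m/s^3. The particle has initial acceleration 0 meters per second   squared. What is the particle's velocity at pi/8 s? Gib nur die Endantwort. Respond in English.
v(pi/8) = 0.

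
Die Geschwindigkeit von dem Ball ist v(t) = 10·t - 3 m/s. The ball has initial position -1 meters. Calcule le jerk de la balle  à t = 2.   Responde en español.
Para resolver esto, necesitamos tomar 2 derivadas de nuestra ecuación de la velocidad v(t) = 10·t - 3. La derivada de la velocidad da la aceleración: a(t) = 10. Tomando d/dt de a(t), encontramos j(t) = 0. Tenemos la sacudida j(t) = 0. Sustituyendo t = 2: j(2) = 0.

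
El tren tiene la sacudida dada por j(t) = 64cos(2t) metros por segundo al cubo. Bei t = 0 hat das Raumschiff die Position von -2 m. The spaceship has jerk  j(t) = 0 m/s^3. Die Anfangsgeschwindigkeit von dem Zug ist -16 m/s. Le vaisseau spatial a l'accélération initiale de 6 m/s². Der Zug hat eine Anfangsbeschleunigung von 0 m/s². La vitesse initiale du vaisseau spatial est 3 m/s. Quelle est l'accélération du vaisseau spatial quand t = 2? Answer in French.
Nous devons intégrer notre équation du jerk j(t) = 0 1 fois. En prenant ∫j(t)dt et en appliquant a(0) = 6, nous trouvons a(t) = 6. Nous avons l'accélération a(t) = 6. En substituant t = 2: a(2) = 6.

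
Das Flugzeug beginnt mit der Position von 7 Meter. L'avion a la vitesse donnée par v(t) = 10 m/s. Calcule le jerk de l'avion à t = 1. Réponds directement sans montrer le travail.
À t = 1, j = 0.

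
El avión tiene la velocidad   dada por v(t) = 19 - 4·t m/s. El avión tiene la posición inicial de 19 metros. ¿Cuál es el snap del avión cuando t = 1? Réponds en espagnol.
Partiendo de la velocidad v(t) = 19 - 4·t, tomamos 3 derivadas. La derivada de la velocidad da la aceleración: a(t) = -4. La derivada de la aceleración da la sacudida: j(t) = 0. Tomando d/dt de j(t), encontramos s(t) = 0. De la ecuación del snap s(t) = 0, sustituimos t = 1 para obtener s = 0.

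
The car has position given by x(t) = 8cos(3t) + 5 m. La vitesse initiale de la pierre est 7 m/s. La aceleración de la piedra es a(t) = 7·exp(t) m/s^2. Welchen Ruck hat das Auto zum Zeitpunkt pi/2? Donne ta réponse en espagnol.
Partiendo de la posición x(t) = 8·cos(3·t) + 5, tomamos 3 derivadas. Derivando la posición, obtenemos la velocidad: v(t) = -24·sin(3·t). Derivando la velocidad, obtenemos la aceleración: a(t) = -72·cos(3·t). La derivada de la aceleración da la sacudida: j(t) = 216·sin(3·t). De la ecuación de la sacudida j(t) = 216·sin(3·t), sustituimos t = pi/2 para obtener j = -216.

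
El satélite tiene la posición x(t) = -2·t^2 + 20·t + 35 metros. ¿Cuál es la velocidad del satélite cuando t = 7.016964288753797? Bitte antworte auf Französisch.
En partant de la position x(t) = -2·t^2 + 20·t + 35, nous prenons 1 dérivée. La dérivée de la position donne la vitesse: v(t) = 20 - 4·t. Nous avons la vitesse v(t) = 20 - 4·t. En substituant t = 7.016964288753797: v(7.016964288753797) = -8.06785715501519.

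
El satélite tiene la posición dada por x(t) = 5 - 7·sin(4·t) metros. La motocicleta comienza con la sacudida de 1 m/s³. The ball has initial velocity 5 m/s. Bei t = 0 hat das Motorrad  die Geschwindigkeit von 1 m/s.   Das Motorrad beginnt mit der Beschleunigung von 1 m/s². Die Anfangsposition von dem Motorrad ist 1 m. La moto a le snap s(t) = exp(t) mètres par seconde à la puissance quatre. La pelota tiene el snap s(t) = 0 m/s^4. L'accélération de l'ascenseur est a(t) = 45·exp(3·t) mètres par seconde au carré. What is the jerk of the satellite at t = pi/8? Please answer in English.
Starting from position x(t) = 5 - 7·sin(4·t), we take 3 derivatives. Taking d/dt of x(t), we find v(t) = -28·cos(4·t). Differentiating velocity, we get acceleration: a(t) = 112·sin(4·t). The derivative of acceleration gives jerk: j(t) = 448·cos(4·t). Using j(t) = 448·cos(4·t) and substituting t = pi/8, we find j = 0.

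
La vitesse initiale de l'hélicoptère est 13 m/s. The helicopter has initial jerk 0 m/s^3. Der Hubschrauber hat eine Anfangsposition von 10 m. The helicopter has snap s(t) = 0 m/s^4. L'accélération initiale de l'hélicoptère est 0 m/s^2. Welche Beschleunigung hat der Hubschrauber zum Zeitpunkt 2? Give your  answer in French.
Nous devons trouver l'intégrale de notre équation du snap s(t) = 0 2 fois. En intégrant le snap et en utilisant la condition initiale j(0) = 0, nous obtenons j(t) = 0. En intégrant le jerk et en utilisant la condition initiale a(0) = 0, nous obtenons a(t) = 0. En utilisant a(t) = 0 et en substituant t = 2, nous trouvons a = 0.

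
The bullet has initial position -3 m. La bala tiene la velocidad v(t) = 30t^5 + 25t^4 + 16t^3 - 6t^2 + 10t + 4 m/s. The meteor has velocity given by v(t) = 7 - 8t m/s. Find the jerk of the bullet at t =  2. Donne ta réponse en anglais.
We must differentiate our velocity equation v(t) = 30·t^5 + 25·t^4 + 16·t^3 - 6·t^2 + 10·t + 4 2 times. Differentiating velocity, we get acceleration: a(t) = 150·t^4 + 100·t^3 + 48·t^2 - 12·t + 10. Taking d/dt of a(t), we find j(t) = 600·t^3 + 300·t^2 + 96·t - 12. Using j(t) = 600·t^3 + 300·t^2 + 96·t - 12 and substituting t = 2, we find j = 6180.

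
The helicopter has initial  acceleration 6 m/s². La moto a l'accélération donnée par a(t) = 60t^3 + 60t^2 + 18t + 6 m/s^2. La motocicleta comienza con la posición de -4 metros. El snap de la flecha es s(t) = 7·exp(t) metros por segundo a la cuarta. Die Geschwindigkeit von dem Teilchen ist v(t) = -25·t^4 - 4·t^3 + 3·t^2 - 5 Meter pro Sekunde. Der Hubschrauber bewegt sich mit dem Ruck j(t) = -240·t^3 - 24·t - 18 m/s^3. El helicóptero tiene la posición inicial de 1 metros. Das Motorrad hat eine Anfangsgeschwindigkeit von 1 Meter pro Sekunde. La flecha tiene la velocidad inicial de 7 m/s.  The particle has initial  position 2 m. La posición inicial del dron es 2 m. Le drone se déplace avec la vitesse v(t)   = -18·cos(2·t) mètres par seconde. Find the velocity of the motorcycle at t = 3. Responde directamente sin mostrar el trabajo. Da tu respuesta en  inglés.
The answer is 1855.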